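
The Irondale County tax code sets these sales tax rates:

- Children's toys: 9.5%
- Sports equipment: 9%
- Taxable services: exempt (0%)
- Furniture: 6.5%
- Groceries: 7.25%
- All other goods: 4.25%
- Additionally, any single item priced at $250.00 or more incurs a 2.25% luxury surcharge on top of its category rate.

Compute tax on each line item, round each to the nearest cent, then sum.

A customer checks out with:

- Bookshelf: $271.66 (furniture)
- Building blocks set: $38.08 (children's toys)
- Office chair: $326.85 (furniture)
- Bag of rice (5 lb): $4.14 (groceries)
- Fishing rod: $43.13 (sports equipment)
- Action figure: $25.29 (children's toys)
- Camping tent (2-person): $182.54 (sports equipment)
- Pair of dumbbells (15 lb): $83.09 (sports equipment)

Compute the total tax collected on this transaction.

$86.48

Bookshelf $271.66: furniture → 6.5% + 2.25% surcharge = 8.75% → $23.77
Building blocks set $38.08: children's toys → 9.5% → $3.62
Office chair $326.85: furniture → 6.5% + 2.25% surcharge = 8.75% → $28.60
Bag of rice (5 lb) $4.14: groceries → 7.25% → $0.30
Fishing rod $43.13: sports equipment → 9% → $3.88
Action figure $25.29: children's toys → 9.5% → $2.40
Camping tent (2-person) $182.54: sports equipment → 9% → $16.43
Pair of dumbbells (15 lb) $83.09: sports equipment → 9% → $7.48
Total tax = $23.77 + $3.62 + $28.60 + $0.30 + $3.88 + $2.40 + $16.43 + $7.48 = $86.48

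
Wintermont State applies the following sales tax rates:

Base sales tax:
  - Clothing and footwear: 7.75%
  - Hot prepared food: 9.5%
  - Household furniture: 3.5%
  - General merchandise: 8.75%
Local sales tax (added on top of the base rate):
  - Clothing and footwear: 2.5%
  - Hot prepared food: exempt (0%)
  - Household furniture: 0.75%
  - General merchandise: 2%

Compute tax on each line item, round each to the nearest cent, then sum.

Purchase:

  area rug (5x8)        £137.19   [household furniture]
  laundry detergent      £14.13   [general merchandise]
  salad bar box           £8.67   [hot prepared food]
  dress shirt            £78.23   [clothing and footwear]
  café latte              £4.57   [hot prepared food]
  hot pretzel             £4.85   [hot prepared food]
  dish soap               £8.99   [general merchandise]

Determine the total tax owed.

£18.05

Area rug (5x8) £137.19: household furniture → 3.5% + 0.75% local = 4.25% → £5.83
Laundry detergent £14.13: general merchandise → 8.75% + 2% local = 10.75% → £1.52
Salad bar box £8.67: hot prepared food → 9.5% + 0% local = 9.5% → £0.82
Dress shirt £78.23: clothing and footwear → 7.75% + 2.5% local = 10.25% → £8.02
Café latte £4.57: hot prepared food → 9.5% + 0% local = 9.5% → £0.43
Hot pretzel £4.85: hot prepared food → 9.5% + 0% local = 9.5% → £0.46
Dish soap £8.99: general merchandise → 8.75% + 2% local = 10.75% → £0.97
Total tax = £5.83 + £1.52 + £0.82 + £8.02 + £0.43 + £0.46 + £0.97 = £18.05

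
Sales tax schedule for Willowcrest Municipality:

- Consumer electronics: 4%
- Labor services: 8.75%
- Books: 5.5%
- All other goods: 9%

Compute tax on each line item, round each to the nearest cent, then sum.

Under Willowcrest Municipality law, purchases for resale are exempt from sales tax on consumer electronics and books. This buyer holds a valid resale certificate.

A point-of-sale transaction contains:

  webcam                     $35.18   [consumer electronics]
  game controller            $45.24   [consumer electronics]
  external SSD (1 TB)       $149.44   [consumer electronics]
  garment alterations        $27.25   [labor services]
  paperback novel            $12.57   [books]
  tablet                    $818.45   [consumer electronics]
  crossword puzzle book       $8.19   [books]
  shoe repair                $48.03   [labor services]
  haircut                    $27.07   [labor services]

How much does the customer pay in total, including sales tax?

$1180.37

Webcam $35.18: consumer electronics, buyer-exempt → 0% → $0.00
Game controller $45.24: consumer electronics, buyer-exempt → 0% → $0.00
External SSD (1 TB) $149.44: consumer electronics, buyer-exempt → 0% → $0.00
Garment alterations $27.25: labor services → 8.75% → $2.38
Paperback novel $12.57: books, buyer-exempt → 0% → $0.00
Tablet $818.45: consumer electronics, buyer-exempt → 0% → $0.00
Crossword puzzle book $8.19: books, buyer-exempt → 0% → $0.00
Shoe repair $48.03: labor services → 8.75% → $4.20
Haircut $27.07: labor services → 8.75% → $2.37
Subtotal = $1171.42; tax = $8.95; total due = $1180.37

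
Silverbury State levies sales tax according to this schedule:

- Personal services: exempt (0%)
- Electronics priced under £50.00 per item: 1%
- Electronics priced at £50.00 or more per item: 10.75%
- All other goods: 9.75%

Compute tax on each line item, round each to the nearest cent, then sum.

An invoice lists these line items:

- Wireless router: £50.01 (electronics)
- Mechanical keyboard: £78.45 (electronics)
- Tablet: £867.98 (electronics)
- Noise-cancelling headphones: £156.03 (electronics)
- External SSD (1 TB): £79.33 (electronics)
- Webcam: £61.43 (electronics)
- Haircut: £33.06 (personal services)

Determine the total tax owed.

£139.02

Wireless router £50.01: electronics, £50.00 or more → 10.75% → £5.38
Mechanical keyboard £78.45: electronics, £50.00 or more → 10.75% → £8.43
Tablet £867.98: electronics, £50.00 or more → 10.75% → £93.31
Noise-cancelling headphones £156.03: electronics, £50.00 or more → 10.75% → £16.77
External SSD (1 TB) £79.33: electronics, £50.00 or more → 10.75% → £8.53
Webcam £61.43: electronics, £50.00 or more → 10.75% → £6.60
Haircut £33.06: personal services → 0% → £0.00
Total tax = £5.38 + £8.43 + £93.31 + £16.77 + £8.53 + £6.60 = £139.02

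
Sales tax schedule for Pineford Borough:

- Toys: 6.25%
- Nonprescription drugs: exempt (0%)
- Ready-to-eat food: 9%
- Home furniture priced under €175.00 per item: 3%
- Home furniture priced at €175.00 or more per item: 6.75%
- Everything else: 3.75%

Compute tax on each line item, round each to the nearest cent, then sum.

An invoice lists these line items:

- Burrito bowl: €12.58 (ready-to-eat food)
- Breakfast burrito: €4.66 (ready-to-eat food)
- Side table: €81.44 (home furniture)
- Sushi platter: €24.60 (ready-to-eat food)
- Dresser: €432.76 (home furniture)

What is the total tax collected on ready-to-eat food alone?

€3.76

Burrito bowl €12.58: ready-to-eat food → 9% → €1.13
Breakfast burrito €4.66: ready-to-eat food → 9% → €0.42
Sushi platter €24.60: ready-to-eat food → 9% → €2.21
Tax on ready-to-eat food = €1.13 + €0.42 + €2.21 = €3.76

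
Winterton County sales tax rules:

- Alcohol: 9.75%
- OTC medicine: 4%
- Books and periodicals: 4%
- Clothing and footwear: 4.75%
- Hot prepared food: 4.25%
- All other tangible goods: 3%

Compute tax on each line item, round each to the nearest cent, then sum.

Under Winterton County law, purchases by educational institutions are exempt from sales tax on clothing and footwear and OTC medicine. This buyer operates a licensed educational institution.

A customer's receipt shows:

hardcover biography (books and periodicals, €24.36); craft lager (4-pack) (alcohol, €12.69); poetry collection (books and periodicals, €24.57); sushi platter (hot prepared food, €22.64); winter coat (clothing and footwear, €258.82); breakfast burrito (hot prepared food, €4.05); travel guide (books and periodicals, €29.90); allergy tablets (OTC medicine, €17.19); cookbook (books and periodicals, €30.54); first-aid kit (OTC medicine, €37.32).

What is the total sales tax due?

€6.74

Hardcover biography €24.36: books and periodicals → 4% → €0.97
Craft lager (4-pack) €12.69: alcohol → 9.75% → €1.24
Poetry collection €24.57: books and periodicals → 4% → €0.98
Sushi platter €22.64: hot prepared food → 4.25% → €0.96
Winter coat €258.82: clothing and footwear, buyer-exempt → 0% → €0.00
Breakfast burrito €4.05: hot prepared food → 4.25% → €0.17
Travel guide €29.90: books and periodicals → 4% → €1.20
Allergy tablets €17.19: OTC medicine, buyer-exempt → 0% → €0.00
Cookbook €30.54: books and periodicals → 4% → €1.22
First-aid kit €37.32: OTC medicine, buyer-exempt → 0% → €0.00
Total tax = €0.97 + €1.24 + €0.98 + €0.96 + €0.17 + €1.20 + €1.22 = €6.74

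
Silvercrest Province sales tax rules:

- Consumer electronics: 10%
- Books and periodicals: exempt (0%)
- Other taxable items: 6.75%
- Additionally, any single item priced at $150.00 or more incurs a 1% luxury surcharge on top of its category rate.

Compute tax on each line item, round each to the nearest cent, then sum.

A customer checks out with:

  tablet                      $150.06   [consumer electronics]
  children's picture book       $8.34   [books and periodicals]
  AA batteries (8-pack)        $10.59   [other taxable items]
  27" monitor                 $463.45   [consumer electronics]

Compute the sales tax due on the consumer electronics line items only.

$67.49

Tablet $150.06: consumer electronics → 10% + 1% surcharge = 11% → $16.51
27" monitor $463.45: consumer electronics → 10% + 1% surcharge = 11% → $50.98
Tax on consumer electronics = $16.51 + $50.98 = $67.49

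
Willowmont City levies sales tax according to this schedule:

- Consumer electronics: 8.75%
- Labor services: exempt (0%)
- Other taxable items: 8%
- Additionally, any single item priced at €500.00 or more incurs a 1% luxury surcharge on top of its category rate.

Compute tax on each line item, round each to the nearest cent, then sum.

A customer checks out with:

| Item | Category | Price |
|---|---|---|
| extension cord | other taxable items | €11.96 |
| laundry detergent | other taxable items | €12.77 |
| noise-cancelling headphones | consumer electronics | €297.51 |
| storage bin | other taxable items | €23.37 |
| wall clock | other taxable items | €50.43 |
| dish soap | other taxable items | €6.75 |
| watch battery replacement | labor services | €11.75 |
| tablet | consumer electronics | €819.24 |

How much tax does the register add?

Extension cord €11.96: other taxable items → 8% → €0.96
Laundry detergent €12.77: other taxable items → 8% → €1.02
Noise-cancelling headphones €297.51: consumer electronics → 8.75% → €26.03
Storage bin €23.37: other taxable items → 8% → €1.87
Wall clock €50.43: other taxable items → 8% → €4.03
Dish soap €6.75: other taxable items → 8% → €0.54
Watch battery replacement €11.75: labor services → 0% → €0.00
Tablet €819.24: consumer electronics → 8.75% + 1% surcharge = 9.75% → €79.88
Total tax = €0.96 + €1.02 + €26.03 + €1.87 + €4.03 + €0.54 + €79.88 = €114.33

€114.33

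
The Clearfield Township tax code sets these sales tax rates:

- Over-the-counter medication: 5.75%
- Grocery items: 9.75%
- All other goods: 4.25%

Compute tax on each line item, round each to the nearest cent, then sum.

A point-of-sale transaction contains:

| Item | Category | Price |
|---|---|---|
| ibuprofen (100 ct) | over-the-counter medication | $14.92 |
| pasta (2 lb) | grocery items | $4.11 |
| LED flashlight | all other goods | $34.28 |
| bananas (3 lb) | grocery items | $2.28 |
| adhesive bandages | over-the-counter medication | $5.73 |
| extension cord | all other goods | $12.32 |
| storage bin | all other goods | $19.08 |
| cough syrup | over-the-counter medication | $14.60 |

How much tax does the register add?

$5.44

Ibuprofen (100 ct) $14.92: over-the-counter medication → 5.75% → $0.86
Pasta (2 lb) $4.11: grocery items → 9.75% → $0.40
LED flashlight $34.28: all other goods → 4.25% → $1.46
Bananas (3 lb) $2.28: grocery items → 9.75% → $0.22
Adhesive bandages $5.73: over-the-counter medication → 5.75% → $0.33
Extension cord $12.32: all other goods → 4.25% → $0.52
Storage bin $19.08: all other goods → 4.25% → $0.81
Cough syrup $14.60: over-the-counter medication → 5.75% → $0.84
Total tax = $0.86 + $0.40 + $1.46 + $0.22 + $0.33 + $0.52 + $0.81 + $0.84 = $5.44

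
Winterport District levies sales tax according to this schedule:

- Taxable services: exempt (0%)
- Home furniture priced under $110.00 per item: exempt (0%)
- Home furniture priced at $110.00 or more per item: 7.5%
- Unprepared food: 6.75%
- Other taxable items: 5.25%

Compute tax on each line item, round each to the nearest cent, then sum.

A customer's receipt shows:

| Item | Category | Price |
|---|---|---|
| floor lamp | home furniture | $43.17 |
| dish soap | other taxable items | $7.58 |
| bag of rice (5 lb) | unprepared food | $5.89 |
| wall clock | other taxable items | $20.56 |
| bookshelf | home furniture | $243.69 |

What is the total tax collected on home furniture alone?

$18.28

Floor lamp $43.17: home furniture, under $110.00 → 0% → $0.00
Bookshelf $243.69: home furniture, $110.00 or more → 7.5% → $18.28
Tax on home furniture = $0.00 + $18.28 = $18.28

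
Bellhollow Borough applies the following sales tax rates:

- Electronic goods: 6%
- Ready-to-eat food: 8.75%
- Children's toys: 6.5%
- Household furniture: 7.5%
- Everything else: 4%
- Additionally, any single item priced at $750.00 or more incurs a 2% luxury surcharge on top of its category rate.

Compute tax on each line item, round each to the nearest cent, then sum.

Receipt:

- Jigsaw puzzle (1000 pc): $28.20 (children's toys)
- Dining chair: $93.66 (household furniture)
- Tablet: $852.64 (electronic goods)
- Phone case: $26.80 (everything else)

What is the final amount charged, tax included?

Jigsaw puzzle (1000 pc) $28.20: children's toys → 6.5% → $1.83
Dining chair $93.66: household furniture → 7.5% → $7.02
Tablet $852.64: electronic goods → 6% + 2% surcharge = 8% → $68.21
Phone case $26.80: everything else → 4% → $1.07
Subtotal = $1001.30; tax = $78.13; total due = $1079.43

$1079.43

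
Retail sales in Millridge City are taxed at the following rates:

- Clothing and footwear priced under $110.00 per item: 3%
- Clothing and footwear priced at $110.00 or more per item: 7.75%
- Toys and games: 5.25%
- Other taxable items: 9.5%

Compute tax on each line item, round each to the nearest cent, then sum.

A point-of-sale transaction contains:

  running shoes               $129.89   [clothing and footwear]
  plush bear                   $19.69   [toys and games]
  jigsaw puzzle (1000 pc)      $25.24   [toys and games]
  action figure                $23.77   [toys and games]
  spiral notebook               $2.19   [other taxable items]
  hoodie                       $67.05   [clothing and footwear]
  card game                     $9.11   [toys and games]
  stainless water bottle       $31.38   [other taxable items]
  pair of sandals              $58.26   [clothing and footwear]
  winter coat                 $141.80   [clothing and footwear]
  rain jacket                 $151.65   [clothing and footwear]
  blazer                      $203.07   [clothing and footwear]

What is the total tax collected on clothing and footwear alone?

$52.31

Running shoes $129.89: clothing and footwear, $110.00 or more → 7.75% → $10.07
Hoodie $67.05: clothing and footwear, under $110.00 → 3% → $2.01
Pair of sandals $58.26: clothing and footwear, under $110.00 → 3% → $1.75
Winter coat $141.80: clothing and footwear, $110.00 or more → 7.75% → $10.99
Rain jacket $151.65: clothing and footwear, $110.00 or more → 7.75% → $11.75
Blazer $203.07: clothing and footwear, $110.00 or more → 7.75% → $15.74
Tax on clothing and footwear = $10.07 + $2.01 + $1.75 + $10.99 + $11.75 + $15.74 = $52.31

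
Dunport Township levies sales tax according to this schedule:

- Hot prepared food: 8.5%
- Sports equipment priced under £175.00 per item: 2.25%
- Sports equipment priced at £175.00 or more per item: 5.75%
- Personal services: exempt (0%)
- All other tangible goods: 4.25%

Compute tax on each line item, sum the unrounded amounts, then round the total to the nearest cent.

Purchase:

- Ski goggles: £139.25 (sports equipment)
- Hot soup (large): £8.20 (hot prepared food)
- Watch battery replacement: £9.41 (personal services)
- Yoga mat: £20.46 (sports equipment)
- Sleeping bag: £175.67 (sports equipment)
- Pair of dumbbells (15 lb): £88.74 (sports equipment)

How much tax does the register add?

Ski goggles £139.25: sports equipment, under £175.00 → 2.25% → £3.133125
Hot soup (large) £8.20: hot prepared food → 8.5% → £0.697
Watch battery replacement £9.41: personal services → 0% → £0.00
Yoga mat £20.46: sports equipment, under £175.00 → 2.25% → £0.46035
Sleeping bag £175.67: sports equipment, £175.00 or more → 5.75% → £10.101025
Pair of dumbbells (15 lb) £88.74: sports equipment, under £175.00 → 2.25% → £1.99665
Unrounded tax sum = £16.38815 → £16.39

£16.39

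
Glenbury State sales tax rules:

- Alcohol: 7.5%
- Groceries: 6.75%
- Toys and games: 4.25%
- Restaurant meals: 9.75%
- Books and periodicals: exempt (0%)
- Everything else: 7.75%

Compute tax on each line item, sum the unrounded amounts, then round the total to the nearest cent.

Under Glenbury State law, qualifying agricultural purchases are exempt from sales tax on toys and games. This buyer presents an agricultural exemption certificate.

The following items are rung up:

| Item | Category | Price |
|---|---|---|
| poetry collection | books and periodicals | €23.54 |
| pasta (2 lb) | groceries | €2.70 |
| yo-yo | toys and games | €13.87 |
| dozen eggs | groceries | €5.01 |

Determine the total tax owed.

€0.52

Poetry collection €23.54: books and periodicals → 0% → €0.00
Pasta (2 lb) €2.70: groceries → 6.75% → €0.18225
Yo-yo €13.87: toys and games, buyer-exempt → 0% → €0.00
Dozen eggs €5.01: groceries → 6.75% → €0.338175
Unrounded tax sum = €0.520425 → €0.52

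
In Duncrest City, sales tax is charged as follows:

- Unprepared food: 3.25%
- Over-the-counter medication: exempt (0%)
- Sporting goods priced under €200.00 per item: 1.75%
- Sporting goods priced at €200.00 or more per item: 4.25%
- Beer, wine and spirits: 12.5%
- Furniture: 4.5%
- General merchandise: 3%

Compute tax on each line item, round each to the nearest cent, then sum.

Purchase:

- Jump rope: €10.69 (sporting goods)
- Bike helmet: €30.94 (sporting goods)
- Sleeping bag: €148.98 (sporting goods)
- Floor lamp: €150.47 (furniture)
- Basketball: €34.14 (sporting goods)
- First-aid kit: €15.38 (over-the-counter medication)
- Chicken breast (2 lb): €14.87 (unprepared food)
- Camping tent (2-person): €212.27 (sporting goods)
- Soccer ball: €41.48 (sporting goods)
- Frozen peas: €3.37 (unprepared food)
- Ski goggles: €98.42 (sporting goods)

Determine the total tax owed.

Jump rope €10.69: sporting goods, under €200.00 → 1.75% → €0.19
Bike helmet €30.94: sporting goods, under €200.00 → 1.75% → €0.54
Sleeping bag €148.98: sporting goods, under €200.00 → 1.75% → €2.61
Floor lamp €150.47: furniture → 4.5% → €6.77
Basketball €34.14: sporting goods, under €200.00 → 1.75% → €0.60
First-aid kit €15.38: over-the-counter medication → 0% → €0.00
Chicken breast (2 lb) €14.87: unprepared food → 3.25% → €0.48
Camping tent (2-person) €212.27: sporting goods, €200.00 or more → 4.25% → €9.02
Soccer ball €41.48: sporting goods, under €200.00 → 1.75% → €0.73
Frozen peas €3.37: unprepared food → 3.25% → €0.11
Ski goggles €98.42: sporting goods, under €200.00 → 1.75% → €1.72
Total tax = €0.19 + €0.54 + €2.61 + €6.77 + €0.60 + €0.48 + €9.02 + €0.73 + €0.11 + €1.72 = €22.77

€22.77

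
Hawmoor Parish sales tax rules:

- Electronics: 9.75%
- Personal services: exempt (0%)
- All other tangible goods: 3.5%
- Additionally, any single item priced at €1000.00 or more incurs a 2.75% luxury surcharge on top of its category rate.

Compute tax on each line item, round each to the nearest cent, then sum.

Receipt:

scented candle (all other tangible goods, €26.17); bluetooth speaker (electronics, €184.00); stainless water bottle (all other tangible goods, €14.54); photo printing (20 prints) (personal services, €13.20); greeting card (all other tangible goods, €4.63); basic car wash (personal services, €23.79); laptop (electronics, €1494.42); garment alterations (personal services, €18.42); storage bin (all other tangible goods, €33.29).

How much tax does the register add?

Scented candle €26.17: all other tangible goods → 3.5% → €0.92
Bluetooth speaker €184.00: electronics → 9.75% → €17.94
Stainless water bottle €14.54: all other tangible goods → 3.5% → €0.51
Photo printing (20 prints) €13.20: personal services → 0% → €0.00
Greeting card €4.63: all other tangible goods → 3.5% → €0.16
Basic car wash €23.79: personal services → 0% → €0.00
Laptop €1494.42: electronics → 9.75% + 2.75% surcharge = 12.5% → €186.80
Garment alterations €18.42: personal services → 0% → €0.00
Storage bin €33.29: all other tangible goods → 3.5% → €1.17
Total tax = €0.92 + €17.94 + €0.51 + €0.16 + €186.80 + €1.17 = €207.50

€207.50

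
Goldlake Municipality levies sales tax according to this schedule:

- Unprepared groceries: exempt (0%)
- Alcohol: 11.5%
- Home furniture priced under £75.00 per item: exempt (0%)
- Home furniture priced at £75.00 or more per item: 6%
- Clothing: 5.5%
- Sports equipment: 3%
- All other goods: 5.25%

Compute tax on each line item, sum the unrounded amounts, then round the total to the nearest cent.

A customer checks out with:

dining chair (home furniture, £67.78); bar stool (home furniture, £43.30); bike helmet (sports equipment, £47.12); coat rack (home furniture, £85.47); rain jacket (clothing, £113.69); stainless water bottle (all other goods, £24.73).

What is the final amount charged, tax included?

Dining chair £67.78: home furniture, under £75.00 → 0% → £0.00
Bar stool £43.30: home furniture, under £75.00 → 0% → £0.00
Bike helmet £47.12: sports equipment → 3% → £1.4136
Coat rack £85.47: home furniture, £75.00 or more → 6% → £5.1282
Rain jacket £113.69: clothing → 5.5% → £6.25295
Stainless water bottle £24.73: all other goods → 5.25% → £1.298325
Subtotal = £382.09; unrounded tax = £14.093075 → £14.09; total due = £396.18

£396.18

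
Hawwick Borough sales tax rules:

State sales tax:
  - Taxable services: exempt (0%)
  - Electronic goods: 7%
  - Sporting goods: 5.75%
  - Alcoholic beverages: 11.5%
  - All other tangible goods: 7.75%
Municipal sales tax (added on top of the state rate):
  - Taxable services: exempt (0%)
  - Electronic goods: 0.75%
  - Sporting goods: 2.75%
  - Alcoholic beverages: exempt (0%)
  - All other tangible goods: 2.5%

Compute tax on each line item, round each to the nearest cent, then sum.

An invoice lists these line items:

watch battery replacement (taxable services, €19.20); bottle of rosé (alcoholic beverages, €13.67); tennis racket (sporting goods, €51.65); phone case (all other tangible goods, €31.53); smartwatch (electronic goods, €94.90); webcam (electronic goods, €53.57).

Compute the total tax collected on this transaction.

Watch battery replacement €19.20: taxable services → 0% + 0% municipal = 0% → €0.00
Bottle of rosé €13.67: alcoholic beverages → 11.5% + 0% municipal = 11.5% → €1.57
Tennis racket €51.65: sporting goods → 5.75% + 2.75% municipal = 8.5% → €4.39
Phone case €31.53: all other tangible goods → 7.75% + 2.5% municipal = 10.25% → €3.23
Smartwatch €94.90: electronic goods → 7% + 0.75% municipal = 7.75% → €7.35
Webcam €53.57: electronic goods → 7% + 0.75% municipal = 7.75% → €4.15
Total tax = €1.57 + €4.39 + €3.23 + €7.35 + €4.15 = €20.69

€20.69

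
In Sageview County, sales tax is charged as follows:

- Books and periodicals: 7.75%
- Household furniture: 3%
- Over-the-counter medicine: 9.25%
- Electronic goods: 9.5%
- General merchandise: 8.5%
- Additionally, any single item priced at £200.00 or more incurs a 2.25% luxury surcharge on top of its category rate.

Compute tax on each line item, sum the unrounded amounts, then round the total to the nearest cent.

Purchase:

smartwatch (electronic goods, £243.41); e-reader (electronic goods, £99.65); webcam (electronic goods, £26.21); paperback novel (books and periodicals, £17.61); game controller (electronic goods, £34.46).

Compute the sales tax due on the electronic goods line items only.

£43.83

Smartwatch £243.41: electronic goods → 9.5% + 2.25% surcharge = 11.75% → £28.600675
E-reader £99.65: electronic goods → 9.5% → £9.46675
Webcam £26.21: electronic goods → 9.5% → £2.48995
Game controller £34.46: electronic goods → 9.5% → £3.2737
Tax on electronic goods: unrounded sum = £43.831075 → £43.83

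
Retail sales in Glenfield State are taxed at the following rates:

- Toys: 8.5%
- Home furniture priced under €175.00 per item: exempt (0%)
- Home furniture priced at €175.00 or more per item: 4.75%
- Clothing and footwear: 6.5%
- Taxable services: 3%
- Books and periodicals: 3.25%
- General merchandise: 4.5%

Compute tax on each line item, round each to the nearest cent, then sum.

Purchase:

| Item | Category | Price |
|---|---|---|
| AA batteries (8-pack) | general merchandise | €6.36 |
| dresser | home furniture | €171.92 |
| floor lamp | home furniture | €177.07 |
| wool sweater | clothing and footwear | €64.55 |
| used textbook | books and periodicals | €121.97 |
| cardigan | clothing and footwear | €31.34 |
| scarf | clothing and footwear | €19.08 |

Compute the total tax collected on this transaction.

€20.14

AA batteries (8-pack) €6.36: general merchandise → 4.5% → €0.29
Dresser €171.92: home furniture, under €175.00 → 0% → €0.00
Floor lamp €177.07: home furniture, €175.00 or more → 4.75% → €8.41
Wool sweater €64.55: clothing and footwear → 6.5% → €4.20
Used textbook €121.97: books and periodicals → 3.25% → €3.96
Cardigan €31.34: clothing and footwear → 6.5% → €2.04
Scarf €19.08: clothing and footwear → 6.5% → €1.24
Total tax = €0.29 + €8.41 + €4.20 + €3.96 + €2.04 + €1.24 = €20.14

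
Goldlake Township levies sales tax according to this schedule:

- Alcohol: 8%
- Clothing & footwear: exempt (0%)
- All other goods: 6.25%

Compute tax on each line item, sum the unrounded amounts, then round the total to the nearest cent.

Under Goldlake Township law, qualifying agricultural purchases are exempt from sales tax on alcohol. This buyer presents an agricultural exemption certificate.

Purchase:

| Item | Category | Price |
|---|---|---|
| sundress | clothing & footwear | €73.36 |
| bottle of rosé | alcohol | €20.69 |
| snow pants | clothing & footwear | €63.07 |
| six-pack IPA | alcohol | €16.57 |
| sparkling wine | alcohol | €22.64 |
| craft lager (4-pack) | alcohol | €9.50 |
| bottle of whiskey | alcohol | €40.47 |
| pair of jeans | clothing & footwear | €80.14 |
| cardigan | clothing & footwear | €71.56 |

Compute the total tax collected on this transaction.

€0.00

Sundress €73.36: clothing & footwear → 0% → €0.00
Bottle of rosé €20.69: alcohol, buyer-exempt → 0% → €0.00
Snow pants €63.07: clothing & footwear → 0% → €0.00
Six-pack IPA €16.57: alcohol, buyer-exempt → 0% → €0.00
Sparkling wine €22.64: alcohol, buyer-exempt → 0% → €0.00
Craft lager (4-pack) €9.50: alcohol, buyer-exempt → 0% → €0.00
Bottle of whiskey €40.47: alcohol, buyer-exempt → 0% → €0.00
Pair of jeans €80.14: clothing & footwear → 0% → €0.00
Cardigan €71.56: clothing & footwear → 0% → €0.00
Unrounded tax sum = €0.00 → €0.00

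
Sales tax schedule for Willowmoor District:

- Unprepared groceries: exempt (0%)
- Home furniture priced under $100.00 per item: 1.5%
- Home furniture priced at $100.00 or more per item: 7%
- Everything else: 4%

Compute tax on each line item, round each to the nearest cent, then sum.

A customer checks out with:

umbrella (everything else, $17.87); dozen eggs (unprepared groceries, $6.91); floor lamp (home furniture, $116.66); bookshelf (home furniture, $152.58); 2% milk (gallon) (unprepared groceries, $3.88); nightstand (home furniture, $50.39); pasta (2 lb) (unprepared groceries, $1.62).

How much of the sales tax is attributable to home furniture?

Floor lamp $116.66: home furniture, $100.00 or more → 7% → $8.17
Bookshelf $152.58: home furniture, $100.00 or more → 7% → $10.68
Nightstand $50.39: home furniture, under $100.00 → 1.5% → $0.76
Tax on home furniture = $8.17 + $10.68 + $0.76 = $19.61

$19.61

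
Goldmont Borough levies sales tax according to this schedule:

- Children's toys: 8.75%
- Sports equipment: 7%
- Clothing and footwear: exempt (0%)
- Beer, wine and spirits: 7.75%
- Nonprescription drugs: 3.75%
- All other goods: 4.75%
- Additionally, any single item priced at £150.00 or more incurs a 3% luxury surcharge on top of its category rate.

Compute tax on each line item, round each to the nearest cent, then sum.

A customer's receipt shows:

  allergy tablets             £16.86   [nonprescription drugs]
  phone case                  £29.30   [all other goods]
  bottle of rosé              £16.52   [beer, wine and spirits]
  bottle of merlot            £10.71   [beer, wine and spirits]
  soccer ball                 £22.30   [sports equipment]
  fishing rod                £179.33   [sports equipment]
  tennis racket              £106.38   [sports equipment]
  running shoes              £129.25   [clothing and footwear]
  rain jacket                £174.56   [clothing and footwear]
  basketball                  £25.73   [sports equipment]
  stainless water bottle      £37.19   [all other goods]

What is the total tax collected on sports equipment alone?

£28.74

Soccer ball £22.30: sports equipment → 7% → £1.56
Fishing rod £179.33: sports equipment → 7% + 3% surcharge = 10% → £17.93
Tennis racket £106.38: sports equipment → 7% → £7.45
Basketball £25.73: sports equipment → 7% → £1.80
Tax on sports equipment = £1.56 + £17.93 + £7.45 + £1.80 = £28.74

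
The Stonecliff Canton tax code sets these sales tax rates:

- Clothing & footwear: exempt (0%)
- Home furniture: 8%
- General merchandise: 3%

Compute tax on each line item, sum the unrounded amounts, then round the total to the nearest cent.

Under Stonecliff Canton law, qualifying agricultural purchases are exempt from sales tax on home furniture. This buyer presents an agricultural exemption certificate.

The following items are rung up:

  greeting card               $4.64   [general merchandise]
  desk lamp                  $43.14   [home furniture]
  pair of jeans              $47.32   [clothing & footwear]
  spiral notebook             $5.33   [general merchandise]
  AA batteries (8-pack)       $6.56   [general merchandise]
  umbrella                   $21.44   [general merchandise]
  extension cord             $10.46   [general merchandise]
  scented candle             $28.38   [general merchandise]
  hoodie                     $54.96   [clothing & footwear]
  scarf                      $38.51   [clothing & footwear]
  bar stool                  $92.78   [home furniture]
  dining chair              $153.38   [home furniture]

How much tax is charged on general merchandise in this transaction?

$2.30

Greeting card $4.64: general merchandise → 3% → $0.1392
Spiral notebook $5.33: general merchandise → 3% → $0.1599
AA batteries (8-pack) $6.56: general merchandise → 3% → $0.1968
Umbrella $21.44: general merchandise → 3% → $0.6432
Extension cord $10.46: general merchandise → 3% → $0.3138
Scented candle $28.38: general merchandise → 3% → $0.8514
Tax on general merchandise: unrounded sum = $2.3043 → $2.30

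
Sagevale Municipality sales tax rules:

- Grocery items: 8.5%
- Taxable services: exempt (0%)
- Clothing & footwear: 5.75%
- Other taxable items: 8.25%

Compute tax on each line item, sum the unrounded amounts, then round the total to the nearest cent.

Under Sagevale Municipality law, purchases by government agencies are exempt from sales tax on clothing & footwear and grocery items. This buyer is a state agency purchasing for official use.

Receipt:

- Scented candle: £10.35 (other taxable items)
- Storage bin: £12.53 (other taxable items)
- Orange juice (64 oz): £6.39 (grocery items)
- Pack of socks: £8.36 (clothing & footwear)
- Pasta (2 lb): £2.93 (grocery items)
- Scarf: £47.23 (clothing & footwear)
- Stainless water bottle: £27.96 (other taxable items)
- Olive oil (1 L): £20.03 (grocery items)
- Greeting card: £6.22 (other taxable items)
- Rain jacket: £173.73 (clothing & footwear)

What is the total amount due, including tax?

£320.44

Scented candle £10.35: other taxable items → 8.25% → £0.853875
Storage bin £12.53: other taxable items → 8.25% → £1.033725
Orange juice (64 oz) £6.39: grocery items, buyer-exempt → 0% → £0.00
Pack of socks £8.36: clothing & footwear, buyer-exempt → 0% → £0.00
Pasta (2 lb) £2.93: grocery items, buyer-exempt → 0% → £0.00
Scarf £47.23: clothing & footwear, buyer-exempt → 0% → £0.00
Stainless water bottle £27.96: other taxable items → 8.25% → £2.3067
Olive oil (1 L) £20.03: grocery items, buyer-exempt → 0% → £0.00
Greeting card £6.22: other taxable items → 8.25% → £0.51315
Rain jacket £173.73: clothing & footwear, buyer-exempt → 0% → £0.00
Subtotal = £315.73; unrounded tax = £4.70745 → £4.71; total due = £320.44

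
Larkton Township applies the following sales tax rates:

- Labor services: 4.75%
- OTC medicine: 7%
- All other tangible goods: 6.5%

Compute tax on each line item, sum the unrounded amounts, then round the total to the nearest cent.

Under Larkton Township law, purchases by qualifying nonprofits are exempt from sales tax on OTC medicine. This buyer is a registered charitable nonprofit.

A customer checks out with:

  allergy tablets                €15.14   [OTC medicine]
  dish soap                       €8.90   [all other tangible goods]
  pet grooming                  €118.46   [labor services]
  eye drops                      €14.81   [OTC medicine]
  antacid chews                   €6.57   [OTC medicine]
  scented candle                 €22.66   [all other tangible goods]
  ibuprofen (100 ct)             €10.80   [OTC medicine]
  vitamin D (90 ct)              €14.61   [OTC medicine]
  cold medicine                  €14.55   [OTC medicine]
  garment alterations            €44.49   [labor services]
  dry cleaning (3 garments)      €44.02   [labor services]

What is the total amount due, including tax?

€326.89

Allergy tablets €15.14: OTC medicine, buyer-exempt → 0% → €0.00
Dish soap €8.90: all other tangible goods → 6.5% → €0.5785
Pet grooming €118.46: labor services → 4.75% → €5.62685
Eye drops €14.81: OTC medicine, buyer-exempt → 0% → €0.00
Antacid chews €6.57: OTC medicine, buyer-exempt → 0% → €0.00
Scented candle €22.66: all other tangible goods → 6.5% → €1.4729
Ibuprofen (100 ct) €10.80: OTC medicine, buyer-exempt → 0% → €0.00
Vitamin D (90 ct) €14.61: OTC medicine, buyer-exempt → 0% → €0.00
Cold medicine €14.55: OTC medicine, buyer-exempt → 0% → €0.00
Garment alterations €44.49: labor services → 4.75% → €2.113275
Dry cleaning (3 garments) €44.02: labor services → 4.75% → €2.09095
Subtotal = €315.01; unrounded tax = €11.882475 → €11.88; total due = €326.89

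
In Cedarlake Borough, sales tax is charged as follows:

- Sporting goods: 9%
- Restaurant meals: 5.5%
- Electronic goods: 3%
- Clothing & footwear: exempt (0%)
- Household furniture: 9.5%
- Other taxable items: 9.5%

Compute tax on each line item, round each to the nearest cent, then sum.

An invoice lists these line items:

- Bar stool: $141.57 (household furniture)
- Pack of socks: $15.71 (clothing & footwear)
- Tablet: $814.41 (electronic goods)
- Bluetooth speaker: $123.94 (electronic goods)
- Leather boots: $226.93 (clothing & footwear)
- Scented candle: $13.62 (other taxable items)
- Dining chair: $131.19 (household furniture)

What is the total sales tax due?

Bar stool $141.57: household furniture → 9.5% → $13.45
Pack of socks $15.71: clothing & footwear → 0% → $0.00
Tablet $814.41: electronic goods → 3% → $24.43
Bluetooth speaker $123.94: electronic goods → 3% → $3.72
Leather boots $226.93: clothing & footwear → 0% → $0.00
Scented candle $13.62: other taxable items → 9.5% → $1.29
Dining chair $131.19: household furniture → 9.5% → $12.46
Total tax = $13.45 + $24.43 + $3.72 + $1.29 + $12.46 = $55.35

$55.35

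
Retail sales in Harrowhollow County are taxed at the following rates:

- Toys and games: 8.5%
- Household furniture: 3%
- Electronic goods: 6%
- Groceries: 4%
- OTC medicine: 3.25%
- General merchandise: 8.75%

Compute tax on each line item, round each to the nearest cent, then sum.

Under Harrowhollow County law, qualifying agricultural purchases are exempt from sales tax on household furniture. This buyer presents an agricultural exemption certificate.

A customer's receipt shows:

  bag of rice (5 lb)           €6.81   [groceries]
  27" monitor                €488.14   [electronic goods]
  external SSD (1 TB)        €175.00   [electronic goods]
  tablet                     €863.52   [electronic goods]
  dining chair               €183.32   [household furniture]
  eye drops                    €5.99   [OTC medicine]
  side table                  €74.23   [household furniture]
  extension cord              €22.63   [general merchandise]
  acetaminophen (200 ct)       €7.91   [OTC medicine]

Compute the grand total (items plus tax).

€1921.85

Bag of rice (5 lb) €6.81: groceries → 4% → €0.27
27" monitor €488.14: electronic goods → 6% → €29.29
External SSD (1 TB) €175.00: electronic goods → 6% → €10.50
Tablet €863.52: electronic goods → 6% → €51.81
Dining chair €183.32: household furniture, buyer-exempt → 0% → €0.00
Eye drops €5.99: OTC medicine → 3.25% → €0.19
Side table €74.23: household furniture, buyer-exempt → 0% → €0.00
Extension cord €22.63: general merchandise → 8.75% → €1.98
Acetaminophen (200 ct) €7.91: OTC medicine → 3.25% → €0.26
Subtotal = €1827.55; tax = €94.30; total due = €1921.85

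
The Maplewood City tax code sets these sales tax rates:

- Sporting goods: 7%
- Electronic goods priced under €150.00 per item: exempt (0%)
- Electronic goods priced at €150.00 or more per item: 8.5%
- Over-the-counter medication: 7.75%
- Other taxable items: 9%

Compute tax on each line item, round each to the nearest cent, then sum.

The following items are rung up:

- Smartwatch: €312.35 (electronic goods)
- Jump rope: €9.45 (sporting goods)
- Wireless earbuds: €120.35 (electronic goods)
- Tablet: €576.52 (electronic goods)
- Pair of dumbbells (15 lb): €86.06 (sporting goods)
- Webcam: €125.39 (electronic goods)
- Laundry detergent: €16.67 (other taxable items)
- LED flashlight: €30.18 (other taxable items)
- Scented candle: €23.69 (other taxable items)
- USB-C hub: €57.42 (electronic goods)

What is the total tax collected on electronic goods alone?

Smartwatch €312.35: electronic goods, €150.00 or more → 8.5% → €26.55
Wireless earbuds €120.35: electronic goods, under €150.00 → 0% → €0.00
Tablet €576.52: electronic goods, €150.00 or more → 8.5% → €49.00
Webcam €125.39: electronic goods, under €150.00 → 0% → €0.00
USB-C hub €57.42: electronic goods, under €150.00 → 0% → €0.00
Tax on electronic goods = €26.55 + €0.00 + €49.00 + €0.00 + €0.00 = €75.55

€75.55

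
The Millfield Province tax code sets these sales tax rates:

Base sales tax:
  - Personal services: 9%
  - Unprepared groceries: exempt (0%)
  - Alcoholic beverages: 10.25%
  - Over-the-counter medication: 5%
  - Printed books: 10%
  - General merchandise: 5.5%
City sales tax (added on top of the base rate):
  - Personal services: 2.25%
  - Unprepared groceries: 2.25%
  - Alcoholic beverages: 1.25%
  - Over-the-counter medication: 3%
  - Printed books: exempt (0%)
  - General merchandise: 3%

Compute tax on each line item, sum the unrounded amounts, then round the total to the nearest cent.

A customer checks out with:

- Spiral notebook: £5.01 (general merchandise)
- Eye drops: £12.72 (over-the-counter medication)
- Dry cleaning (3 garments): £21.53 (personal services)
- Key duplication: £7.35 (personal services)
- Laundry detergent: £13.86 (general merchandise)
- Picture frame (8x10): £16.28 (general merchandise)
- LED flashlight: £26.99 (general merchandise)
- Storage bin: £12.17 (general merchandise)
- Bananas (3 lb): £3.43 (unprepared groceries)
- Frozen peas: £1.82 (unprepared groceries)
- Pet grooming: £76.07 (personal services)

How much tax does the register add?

£19.26

Spiral notebook £5.01: general merchandise → 5.5% + 3% city = 8.5% → £0.42585
Eye drops £12.72: over-the-counter medication → 5% + 3% city = 8% → £1.0176
Dry cleaning (3 garments) £21.53: personal services → 9% + 2.25% city = 11.25% → £2.422125
Key duplication £7.35: personal services → 9% + 2.25% city = 11.25% → £0.826875
Laundry detergent £13.86: general merchandise → 5.5% + 3% city = 8.5% → £1.1781
Picture frame (8x10) £16.28: general merchandise → 5.5% + 3% city = 8.5% → £1.3838
LED flashlight £26.99: general merchandise → 5.5% + 3% city = 8.5% → £2.29415
Storage bin £12.17: general merchandise → 5.5% + 3% city = 8.5% → £1.03445
Bananas (3 lb) £3.43: unprepared groceries → 0% + 2.25% city = 2.25% → £0.077175
Frozen peas £1.82: unprepared groceries → 0% + 2.25% city = 2.25% → £0.04095
Pet grooming £76.07: personal services → 9% + 2.25% city = 11.25% → £8.557875
Unrounded tax sum = £19.25895 → £19.26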